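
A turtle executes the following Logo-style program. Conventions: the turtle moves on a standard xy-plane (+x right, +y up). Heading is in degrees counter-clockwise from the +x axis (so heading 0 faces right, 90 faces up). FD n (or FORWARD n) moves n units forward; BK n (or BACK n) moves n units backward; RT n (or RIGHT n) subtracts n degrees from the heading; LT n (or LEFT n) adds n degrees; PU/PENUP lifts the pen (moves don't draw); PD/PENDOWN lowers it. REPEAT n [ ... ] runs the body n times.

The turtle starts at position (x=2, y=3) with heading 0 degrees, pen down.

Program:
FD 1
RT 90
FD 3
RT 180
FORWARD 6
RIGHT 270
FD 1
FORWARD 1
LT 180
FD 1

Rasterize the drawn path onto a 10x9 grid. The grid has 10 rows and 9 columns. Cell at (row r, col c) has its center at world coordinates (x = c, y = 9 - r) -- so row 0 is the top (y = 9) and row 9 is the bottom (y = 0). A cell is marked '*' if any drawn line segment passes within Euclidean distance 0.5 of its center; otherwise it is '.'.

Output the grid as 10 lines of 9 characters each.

Segment 0: (2,3) -> (3,3)
Segment 1: (3,3) -> (3,0)
Segment 2: (3,0) -> (3,6)
Segment 3: (3,6) -> (2,6)
Segment 4: (2,6) -> (1,6)
Segment 5: (1,6) -> (2,6)

Answer: .........
.........
.........
.***.....
...*.....
...*.....
..**.....
...*.....
...*.....
...*.....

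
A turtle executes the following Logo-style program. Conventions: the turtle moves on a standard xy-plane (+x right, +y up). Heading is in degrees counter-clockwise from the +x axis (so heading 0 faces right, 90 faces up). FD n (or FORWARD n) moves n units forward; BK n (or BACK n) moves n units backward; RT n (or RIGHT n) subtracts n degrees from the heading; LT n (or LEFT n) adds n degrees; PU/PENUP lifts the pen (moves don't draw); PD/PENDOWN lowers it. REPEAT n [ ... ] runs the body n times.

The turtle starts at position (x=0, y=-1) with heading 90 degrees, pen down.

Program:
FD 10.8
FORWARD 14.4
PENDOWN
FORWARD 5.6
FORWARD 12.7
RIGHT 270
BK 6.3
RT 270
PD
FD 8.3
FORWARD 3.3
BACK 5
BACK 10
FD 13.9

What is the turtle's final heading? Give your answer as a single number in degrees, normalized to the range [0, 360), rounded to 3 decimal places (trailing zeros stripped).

Answer: 270

Derivation:
Executing turtle program step by step:
Start: pos=(0,-1), heading=90, pen down
FD 10.8: (0,-1) -> (0,9.8) [heading=90, draw]
FD 14.4: (0,9.8) -> (0,24.2) [heading=90, draw]
PD: pen down
FD 5.6: (0,24.2) -> (0,29.8) [heading=90, draw]
FD 12.7: (0,29.8) -> (0,42.5) [heading=90, draw]
RT 270: heading 90 -> 180
BK 6.3: (0,42.5) -> (6.3,42.5) [heading=180, draw]
RT 270: heading 180 -> 270
PD: pen down
FD 8.3: (6.3,42.5) -> (6.3,34.2) [heading=270, draw]
FD 3.3: (6.3,34.2) -> (6.3,30.9) [heading=270, draw]
BK 5: (6.3,30.9) -> (6.3,35.9) [heading=270, draw]
BK 10: (6.3,35.9) -> (6.3,45.9) [heading=270, draw]
FD 13.9: (6.3,45.9) -> (6.3,32) [heading=270, draw]
Final: pos=(6.3,32), heading=270, 10 segment(s) drawn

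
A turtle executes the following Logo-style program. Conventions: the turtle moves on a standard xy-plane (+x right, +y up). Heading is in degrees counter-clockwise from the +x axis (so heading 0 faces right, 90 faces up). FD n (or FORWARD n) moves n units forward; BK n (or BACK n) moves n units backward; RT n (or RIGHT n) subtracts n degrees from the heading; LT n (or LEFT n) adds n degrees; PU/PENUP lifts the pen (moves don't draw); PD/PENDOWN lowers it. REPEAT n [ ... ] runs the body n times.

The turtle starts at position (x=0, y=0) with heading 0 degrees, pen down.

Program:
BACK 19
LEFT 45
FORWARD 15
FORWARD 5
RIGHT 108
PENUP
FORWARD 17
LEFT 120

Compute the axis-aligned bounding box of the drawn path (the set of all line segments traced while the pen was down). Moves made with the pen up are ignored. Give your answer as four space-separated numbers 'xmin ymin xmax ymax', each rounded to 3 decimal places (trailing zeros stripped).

Executing turtle program step by step:
Start: pos=(0,0), heading=0, pen down
BK 19: (0,0) -> (-19,0) [heading=0, draw]
LT 45: heading 0 -> 45
FD 15: (-19,0) -> (-8.393,10.607) [heading=45, draw]
FD 5: (-8.393,10.607) -> (-4.858,14.142) [heading=45, draw]
RT 108: heading 45 -> 297
PU: pen up
FD 17: (-4.858,14.142) -> (2.86,-1.005) [heading=297, move]
LT 120: heading 297 -> 57
Final: pos=(2.86,-1.005), heading=57, 3 segment(s) drawn

Segment endpoints: x in {-19, -8.393, -4.858, 0}, y in {0, 10.607, 14.142}
xmin=-19, ymin=0, xmax=0, ymax=14.142

Answer: -19 0 0 14.142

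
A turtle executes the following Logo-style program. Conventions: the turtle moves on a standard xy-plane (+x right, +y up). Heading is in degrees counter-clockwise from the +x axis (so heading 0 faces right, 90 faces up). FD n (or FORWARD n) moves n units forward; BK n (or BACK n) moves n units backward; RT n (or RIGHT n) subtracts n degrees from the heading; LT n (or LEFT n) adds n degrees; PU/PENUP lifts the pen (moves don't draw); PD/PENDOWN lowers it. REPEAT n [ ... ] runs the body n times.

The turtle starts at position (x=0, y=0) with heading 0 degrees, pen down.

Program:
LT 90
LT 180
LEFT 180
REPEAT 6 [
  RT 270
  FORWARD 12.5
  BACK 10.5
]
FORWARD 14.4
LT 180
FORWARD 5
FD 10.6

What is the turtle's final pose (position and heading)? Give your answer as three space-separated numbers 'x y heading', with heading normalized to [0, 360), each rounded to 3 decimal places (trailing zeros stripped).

Answer: -2 -0.8 90

Derivation:
Executing turtle program step by step:
Start: pos=(0,0), heading=0, pen down
LT 90: heading 0 -> 90
LT 180: heading 90 -> 270
LT 180: heading 270 -> 90
REPEAT 6 [
  -- iteration 1/6 --
  RT 270: heading 90 -> 180
  FD 12.5: (0,0) -> (-12.5,0) [heading=180, draw]
  BK 10.5: (-12.5,0) -> (-2,0) [heading=180, draw]
  -- iteration 2/6 --
  RT 270: heading 180 -> 270
  FD 12.5: (-2,0) -> (-2,-12.5) [heading=270, draw]
  BK 10.5: (-2,-12.5) -> (-2,-2) [heading=270, draw]
  -- iteration 3/6 --
  RT 270: heading 270 -> 0
  FD 12.5: (-2,-2) -> (10.5,-2) [heading=0, draw]
  BK 10.5: (10.5,-2) -> (0,-2) [heading=0, draw]
  -- iteration 4/6 --
  RT 270: heading 0 -> 90
  FD 12.5: (0,-2) -> (0,10.5) [heading=90, draw]
  BK 10.5: (0,10.5) -> (0,0) [heading=90, draw]
  -- iteration 5/6 --
  RT 270: heading 90 -> 180
  FD 12.5: (0,0) -> (-12.5,0) [heading=180, draw]
  BK 10.5: (-12.5,0) -> (-2,0) [heading=180, draw]
  -- iteration 6/6 --
  RT 270: heading 180 -> 270
  FD 12.5: (-2,0) -> (-2,-12.5) [heading=270, draw]
  BK 10.5: (-2,-12.5) -> (-2,-2) [heading=270, draw]
]
FD 14.4: (-2,-2) -> (-2,-16.4) [heading=270, draw]
LT 180: heading 270 -> 90
FD 5: (-2,-16.4) -> (-2,-11.4) [heading=90, draw]
FD 10.6: (-2,-11.4) -> (-2,-0.8) [heading=90, draw]
Final: pos=(-2,-0.8), heading=90, 15 segment(s) drawn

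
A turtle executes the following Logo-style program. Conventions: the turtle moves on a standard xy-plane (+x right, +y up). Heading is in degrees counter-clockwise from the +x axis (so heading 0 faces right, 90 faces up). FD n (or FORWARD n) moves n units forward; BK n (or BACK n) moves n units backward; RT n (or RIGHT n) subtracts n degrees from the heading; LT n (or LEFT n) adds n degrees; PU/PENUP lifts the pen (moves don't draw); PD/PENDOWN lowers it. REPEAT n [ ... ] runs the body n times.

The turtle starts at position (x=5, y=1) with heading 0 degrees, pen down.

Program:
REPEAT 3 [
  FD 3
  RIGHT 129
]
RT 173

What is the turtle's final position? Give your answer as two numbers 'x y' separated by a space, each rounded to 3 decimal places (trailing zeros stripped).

Answer: 5.488 1.603

Derivation:
Executing turtle program step by step:
Start: pos=(5,1), heading=0, pen down
REPEAT 3 [
  -- iteration 1/3 --
  FD 3: (5,1) -> (8,1) [heading=0, draw]
  RT 129: heading 0 -> 231
  -- iteration 2/3 --
  FD 3: (8,1) -> (6.112,-1.331) [heading=231, draw]
  RT 129: heading 231 -> 102
  -- iteration 3/3 --
  FD 3: (6.112,-1.331) -> (5.488,1.603) [heading=102, draw]
  RT 129: heading 102 -> 333
]
RT 173: heading 333 -> 160
Final: pos=(5.488,1.603), heading=160, 3 segment(s) drawn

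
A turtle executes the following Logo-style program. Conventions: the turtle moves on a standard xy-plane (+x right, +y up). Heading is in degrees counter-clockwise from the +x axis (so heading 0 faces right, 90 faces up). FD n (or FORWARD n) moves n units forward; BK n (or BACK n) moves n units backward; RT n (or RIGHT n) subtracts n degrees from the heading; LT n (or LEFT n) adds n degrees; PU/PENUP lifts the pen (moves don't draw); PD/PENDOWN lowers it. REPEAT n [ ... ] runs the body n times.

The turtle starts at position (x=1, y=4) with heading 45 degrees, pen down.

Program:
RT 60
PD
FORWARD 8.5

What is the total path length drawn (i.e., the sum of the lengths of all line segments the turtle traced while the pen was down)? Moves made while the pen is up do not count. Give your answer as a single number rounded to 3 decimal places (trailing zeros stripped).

Answer: 8.5

Derivation:
Executing turtle program step by step:
Start: pos=(1,4), heading=45, pen down
RT 60: heading 45 -> 345
PD: pen down
FD 8.5: (1,4) -> (9.21,1.8) [heading=345, draw]
Final: pos=(9.21,1.8), heading=345, 1 segment(s) drawn

Segment lengths:
  seg 1: (1,4) -> (9.21,1.8), length = 8.5
Total = 8.5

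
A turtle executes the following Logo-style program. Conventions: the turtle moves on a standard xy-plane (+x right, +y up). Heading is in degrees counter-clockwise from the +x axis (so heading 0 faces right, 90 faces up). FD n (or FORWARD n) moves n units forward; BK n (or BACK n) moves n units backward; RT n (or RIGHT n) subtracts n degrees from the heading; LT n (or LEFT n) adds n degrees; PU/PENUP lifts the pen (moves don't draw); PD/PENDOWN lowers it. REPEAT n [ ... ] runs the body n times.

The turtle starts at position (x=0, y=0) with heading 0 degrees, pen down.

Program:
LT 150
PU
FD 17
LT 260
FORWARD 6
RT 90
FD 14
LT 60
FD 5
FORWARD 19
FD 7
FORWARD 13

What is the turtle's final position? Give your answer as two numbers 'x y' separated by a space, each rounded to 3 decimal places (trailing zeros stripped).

Answer: 41.205 19.146

Derivation:
Executing turtle program step by step:
Start: pos=(0,0), heading=0, pen down
LT 150: heading 0 -> 150
PU: pen up
FD 17: (0,0) -> (-14.722,8.5) [heading=150, move]
LT 260: heading 150 -> 50
FD 6: (-14.722,8.5) -> (-10.866,13.096) [heading=50, move]
RT 90: heading 50 -> 320
FD 14: (-10.866,13.096) -> (-0.141,4.097) [heading=320, move]
LT 60: heading 320 -> 20
FD 5: (-0.141,4.097) -> (4.557,5.807) [heading=20, move]
FD 19: (4.557,5.807) -> (22.412,12.306) [heading=20, move]
FD 7: (22.412,12.306) -> (28.989,14.7) [heading=20, move]
FD 13: (28.989,14.7) -> (41.205,19.146) [heading=20, move]
Final: pos=(41.205,19.146), heading=20, 0 segment(s) drawn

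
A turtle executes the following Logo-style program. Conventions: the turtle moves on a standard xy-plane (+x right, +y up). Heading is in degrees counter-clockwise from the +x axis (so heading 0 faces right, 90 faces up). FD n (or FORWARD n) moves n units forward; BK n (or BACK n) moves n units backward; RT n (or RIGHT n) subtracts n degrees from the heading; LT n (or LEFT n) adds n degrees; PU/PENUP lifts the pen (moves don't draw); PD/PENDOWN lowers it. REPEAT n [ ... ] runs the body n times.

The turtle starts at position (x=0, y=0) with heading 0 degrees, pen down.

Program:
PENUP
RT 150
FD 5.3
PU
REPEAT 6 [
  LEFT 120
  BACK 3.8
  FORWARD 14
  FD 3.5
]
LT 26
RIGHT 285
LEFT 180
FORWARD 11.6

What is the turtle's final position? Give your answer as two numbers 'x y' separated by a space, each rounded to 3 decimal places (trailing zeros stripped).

Answer: -12.2 6.105

Derivation:
Executing turtle program step by step:
Start: pos=(0,0), heading=0, pen down
PU: pen up
RT 150: heading 0 -> 210
FD 5.3: (0,0) -> (-4.59,-2.65) [heading=210, move]
PU: pen up
REPEAT 6 [
  -- iteration 1/6 --
  LT 120: heading 210 -> 330
  BK 3.8: (-4.59,-2.65) -> (-7.881,-0.75) [heading=330, move]
  FD 14: (-7.881,-0.75) -> (4.244,-7.75) [heading=330, move]
  FD 3.5: (4.244,-7.75) -> (7.275,-9.5) [heading=330, move]
  -- iteration 2/6 --
  LT 120: heading 330 -> 90
  BK 3.8: (7.275,-9.5) -> (7.275,-13.3) [heading=90, move]
  FD 14: (7.275,-13.3) -> (7.275,0.7) [heading=90, move]
  FD 3.5: (7.275,0.7) -> (7.275,4.2) [heading=90, move]
  -- iteration 3/6 --
  LT 120: heading 90 -> 210
  BK 3.8: (7.275,4.2) -> (10.566,6.1) [heading=210, move]
  FD 14: (10.566,6.1) -> (-1.559,-0.9) [heading=210, move]
  FD 3.5: (-1.559,-0.9) -> (-4.59,-2.65) [heading=210, move]
  -- iteration 4/6 --
  LT 120: heading 210 -> 330
  BK 3.8: (-4.59,-2.65) -> (-7.881,-0.75) [heading=330, move]
  FD 14: (-7.881,-0.75) -> (4.244,-7.75) [heading=330, move]
  FD 3.5: (4.244,-7.75) -> (7.275,-9.5) [heading=330, move]
  -- iteration 5/6 --
  LT 120: heading 330 -> 90
  BK 3.8: (7.275,-9.5) -> (7.275,-13.3) [heading=90, move]
  FD 14: (7.275,-13.3) -> (7.275,0.7) [heading=90, move]
  FD 3.5: (7.275,0.7) -> (7.275,4.2) [heading=90, move]
  -- iteration 6/6 --
  LT 120: heading 90 -> 210
  BK 3.8: (7.275,4.2) -> (10.566,6.1) [heading=210, move]
  FD 14: (10.566,6.1) -> (-1.559,-0.9) [heading=210, move]
  FD 3.5: (-1.559,-0.9) -> (-4.59,-2.65) [heading=210, move]
]
LT 26: heading 210 -> 236
RT 285: heading 236 -> 311
LT 180: heading 311 -> 131
FD 11.6: (-4.59,-2.65) -> (-12.2,6.105) [heading=131, move]
Final: pos=(-12.2,6.105), heading=131, 0 segment(s) drawn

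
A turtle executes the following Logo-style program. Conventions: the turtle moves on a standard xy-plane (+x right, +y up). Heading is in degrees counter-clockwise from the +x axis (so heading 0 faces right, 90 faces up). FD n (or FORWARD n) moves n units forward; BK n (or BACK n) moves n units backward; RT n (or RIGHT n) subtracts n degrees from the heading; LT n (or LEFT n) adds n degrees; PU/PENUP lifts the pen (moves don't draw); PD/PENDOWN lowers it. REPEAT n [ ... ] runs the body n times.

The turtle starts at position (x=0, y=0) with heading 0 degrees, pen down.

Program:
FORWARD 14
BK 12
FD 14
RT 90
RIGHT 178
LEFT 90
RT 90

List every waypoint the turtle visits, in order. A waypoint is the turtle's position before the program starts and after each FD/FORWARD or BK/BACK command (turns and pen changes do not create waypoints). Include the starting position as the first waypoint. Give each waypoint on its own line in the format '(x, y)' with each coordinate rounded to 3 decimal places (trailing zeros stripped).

Executing turtle program step by step:
Start: pos=(0,0), heading=0, pen down
FD 14: (0,0) -> (14,0) [heading=0, draw]
BK 12: (14,0) -> (2,0) [heading=0, draw]
FD 14: (2,0) -> (16,0) [heading=0, draw]
RT 90: heading 0 -> 270
RT 178: heading 270 -> 92
LT 90: heading 92 -> 182
RT 90: heading 182 -> 92
Final: pos=(16,0), heading=92, 3 segment(s) drawn
Waypoints (4 total):
(0, 0)
(14, 0)
(2, 0)
(16, 0)

Answer: (0, 0)
(14, 0)
(2, 0)
(16, 0)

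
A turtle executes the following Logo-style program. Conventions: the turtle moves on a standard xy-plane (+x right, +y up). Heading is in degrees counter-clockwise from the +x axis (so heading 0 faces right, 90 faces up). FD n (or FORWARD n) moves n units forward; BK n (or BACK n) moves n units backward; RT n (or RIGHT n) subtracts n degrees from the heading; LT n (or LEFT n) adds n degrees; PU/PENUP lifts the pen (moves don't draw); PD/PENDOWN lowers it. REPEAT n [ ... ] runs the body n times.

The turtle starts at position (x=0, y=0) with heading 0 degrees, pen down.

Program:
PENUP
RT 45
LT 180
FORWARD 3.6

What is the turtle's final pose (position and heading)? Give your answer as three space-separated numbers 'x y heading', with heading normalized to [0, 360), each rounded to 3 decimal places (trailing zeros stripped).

Answer: -2.546 2.546 135

Derivation:
Executing turtle program step by step:
Start: pos=(0,0), heading=0, pen down
PU: pen up
RT 45: heading 0 -> 315
LT 180: heading 315 -> 135
FD 3.6: (0,0) -> (-2.546,2.546) [heading=135, move]
Final: pos=(-2.546,2.546), heading=135, 0 segment(s) drawn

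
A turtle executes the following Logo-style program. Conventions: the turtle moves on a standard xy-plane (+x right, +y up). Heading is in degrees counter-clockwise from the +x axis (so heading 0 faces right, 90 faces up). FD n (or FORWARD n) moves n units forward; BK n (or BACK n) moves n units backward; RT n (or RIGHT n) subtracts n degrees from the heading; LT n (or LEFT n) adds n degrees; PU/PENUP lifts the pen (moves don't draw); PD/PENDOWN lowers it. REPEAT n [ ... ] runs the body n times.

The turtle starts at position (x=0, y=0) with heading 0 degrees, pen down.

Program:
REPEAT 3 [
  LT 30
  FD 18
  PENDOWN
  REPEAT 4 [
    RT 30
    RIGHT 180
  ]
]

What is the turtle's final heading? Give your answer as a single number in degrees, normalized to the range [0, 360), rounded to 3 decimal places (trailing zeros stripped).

Answer: 90

Derivation:
Executing turtle program step by step:
Start: pos=(0,0), heading=0, pen down
REPEAT 3 [
  -- iteration 1/3 --
  LT 30: heading 0 -> 30
  FD 18: (0,0) -> (15.588,9) [heading=30, draw]
  PD: pen down
  REPEAT 4 [
    -- iteration 1/4 --
    RT 30: heading 30 -> 0
    RT 180: heading 0 -> 180
    -- iteration 2/4 --
    RT 30: heading 180 -> 150
    RT 180: heading 150 -> 330
    -- iteration 3/4 --
    RT 30: heading 330 -> 300
    RT 180: heading 300 -> 120
    -- iteration 4/4 --
    RT 30: heading 120 -> 90
    RT 180: heading 90 -> 270
  ]
  -- iteration 2/3 --
  LT 30: heading 270 -> 300
  FD 18: (15.588,9) -> (24.588,-6.588) [heading=300, draw]
  PD: pen down
  REPEAT 4 [
    -- iteration 1/4 --
    RT 30: heading 300 -> 270
    RT 180: heading 270 -> 90
    -- iteration 2/4 --
    RT 30: heading 90 -> 60
    RT 180: heading 60 -> 240
    -- iteration 3/4 --
    RT 30: heading 240 -> 210
    RT 180: heading 210 -> 30
    -- iteration 4/4 --
    RT 30: heading 30 -> 0
    RT 180: heading 0 -> 180
  ]
  -- iteration 3/3 --
  LT 30: heading 180 -> 210
  FD 18: (24.588,-6.588) -> (9,-15.588) [heading=210, draw]
  PD: pen down
  REPEAT 4 [
    -- iteration 1/4 --
    RT 30: heading 210 -> 180
    RT 180: heading 180 -> 0
    -- iteration 2/4 --
    RT 30: heading 0 -> 330
    RT 180: heading 330 -> 150
    -- iteration 3/4 --
    RT 30: heading 150 -> 120
    RT 180: heading 120 -> 300
    -- iteration 4/4 --
    RT 30: heading 300 -> 270
    RT 180: heading 270 -> 90
  ]
]
Final: pos=(9,-15.588), heading=90, 3 segment(s) drawn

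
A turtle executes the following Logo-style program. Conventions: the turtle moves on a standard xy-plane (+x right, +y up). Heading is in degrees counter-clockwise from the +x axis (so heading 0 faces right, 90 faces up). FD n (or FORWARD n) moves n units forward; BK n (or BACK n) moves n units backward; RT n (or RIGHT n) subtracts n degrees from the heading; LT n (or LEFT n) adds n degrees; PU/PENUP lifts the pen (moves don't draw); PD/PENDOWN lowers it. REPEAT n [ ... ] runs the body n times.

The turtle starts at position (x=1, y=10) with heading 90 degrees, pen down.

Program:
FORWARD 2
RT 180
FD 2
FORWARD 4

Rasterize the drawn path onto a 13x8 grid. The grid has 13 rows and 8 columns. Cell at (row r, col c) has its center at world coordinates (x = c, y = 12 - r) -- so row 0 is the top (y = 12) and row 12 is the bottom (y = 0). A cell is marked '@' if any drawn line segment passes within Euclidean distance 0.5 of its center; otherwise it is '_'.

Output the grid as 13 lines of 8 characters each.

Answer: _@______
_@______
_@______
_@______
_@______
_@______
_@______
________
________
________
________
________
________

Derivation:
Segment 0: (1,10) -> (1,12)
Segment 1: (1,12) -> (1,10)
Segment 2: (1,10) -> (1,6)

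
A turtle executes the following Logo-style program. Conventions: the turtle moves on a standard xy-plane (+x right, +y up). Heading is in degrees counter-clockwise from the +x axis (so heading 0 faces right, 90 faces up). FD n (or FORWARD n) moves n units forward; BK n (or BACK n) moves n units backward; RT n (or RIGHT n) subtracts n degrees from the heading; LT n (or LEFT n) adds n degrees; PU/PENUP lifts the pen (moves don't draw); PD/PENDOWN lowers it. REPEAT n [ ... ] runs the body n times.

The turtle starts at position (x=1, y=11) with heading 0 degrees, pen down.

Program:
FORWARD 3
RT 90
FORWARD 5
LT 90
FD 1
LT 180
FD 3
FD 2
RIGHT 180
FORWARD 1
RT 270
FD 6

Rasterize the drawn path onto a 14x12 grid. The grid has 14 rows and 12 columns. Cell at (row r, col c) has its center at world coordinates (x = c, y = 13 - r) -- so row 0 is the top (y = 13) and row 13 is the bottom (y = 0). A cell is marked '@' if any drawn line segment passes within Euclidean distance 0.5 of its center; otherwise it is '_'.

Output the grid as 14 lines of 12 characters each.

Answer: ____________
_@__________
_@@@@_______
_@__@_______
_@__@_______
_@__@_______
_@__@_______
@@@@@@______
____________
____________
____________
____________
____________
____________

Derivation:
Segment 0: (1,11) -> (4,11)
Segment 1: (4,11) -> (4,6)
Segment 2: (4,6) -> (5,6)
Segment 3: (5,6) -> (2,6)
Segment 4: (2,6) -> (0,6)
Segment 5: (0,6) -> (1,6)
Segment 6: (1,6) -> (1,12)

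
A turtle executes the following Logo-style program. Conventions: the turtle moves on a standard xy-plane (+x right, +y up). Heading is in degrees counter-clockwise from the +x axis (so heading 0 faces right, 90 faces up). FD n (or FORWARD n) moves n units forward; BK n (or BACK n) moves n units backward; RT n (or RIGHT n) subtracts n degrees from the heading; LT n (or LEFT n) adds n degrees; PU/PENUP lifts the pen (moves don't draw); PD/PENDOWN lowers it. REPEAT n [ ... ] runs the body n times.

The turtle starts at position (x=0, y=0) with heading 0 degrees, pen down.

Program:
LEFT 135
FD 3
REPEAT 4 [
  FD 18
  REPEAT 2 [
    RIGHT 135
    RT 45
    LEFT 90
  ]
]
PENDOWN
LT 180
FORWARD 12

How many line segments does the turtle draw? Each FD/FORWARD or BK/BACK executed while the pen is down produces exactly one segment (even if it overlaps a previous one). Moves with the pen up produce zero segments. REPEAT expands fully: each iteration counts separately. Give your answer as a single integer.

Answer: 6

Derivation:
Executing turtle program step by step:
Start: pos=(0,0), heading=0, pen down
LT 135: heading 0 -> 135
FD 3: (0,0) -> (-2.121,2.121) [heading=135, draw]
REPEAT 4 [
  -- iteration 1/4 --
  FD 18: (-2.121,2.121) -> (-14.849,14.849) [heading=135, draw]
  REPEAT 2 [
    -- iteration 1/2 --
    RT 135: heading 135 -> 0
    RT 45: heading 0 -> 315
    LT 90: heading 315 -> 45
    -- iteration 2/2 --
    RT 135: heading 45 -> 270
    RT 45: heading 270 -> 225
    LT 90: heading 225 -> 315
  ]
  -- iteration 2/4 --
  FD 18: (-14.849,14.849) -> (-2.121,2.121) [heading=315, draw]
  REPEAT 2 [
    -- iteration 1/2 --
    RT 135: heading 315 -> 180
    RT 45: heading 180 -> 135
    LT 90: heading 135 -> 225
    -- iteration 2/2 --
    RT 135: heading 225 -> 90
    RT 45: heading 90 -> 45
    LT 90: heading 45 -> 135
  ]
  -- iteration 3/4 --
  FD 18: (-2.121,2.121) -> (-14.849,14.849) [heading=135, draw]
  REPEAT 2 [
    -- iteration 1/2 --
    RT 135: heading 135 -> 0
    RT 45: heading 0 -> 315
    LT 90: heading 315 -> 45
    -- iteration 2/2 --
    RT 135: heading 45 -> 270
    RT 45: heading 270 -> 225
    LT 90: heading 225 -> 315
  ]
  -- iteration 4/4 --
  FD 18: (-14.849,14.849) -> (-2.121,2.121) [heading=315, draw]
  REPEAT 2 [
    -- iteration 1/2 --
    RT 135: heading 315 -> 180
    RT 45: heading 180 -> 135
    LT 90: heading 135 -> 225
    -- iteration 2/2 --
    RT 135: heading 225 -> 90
    RT 45: heading 90 -> 45
    LT 90: heading 45 -> 135
  ]
]
PD: pen down
LT 180: heading 135 -> 315
FD 12: (-2.121,2.121) -> (6.364,-6.364) [heading=315, draw]
Final: pos=(6.364,-6.364), heading=315, 6 segment(s) drawn
Segments drawn: 6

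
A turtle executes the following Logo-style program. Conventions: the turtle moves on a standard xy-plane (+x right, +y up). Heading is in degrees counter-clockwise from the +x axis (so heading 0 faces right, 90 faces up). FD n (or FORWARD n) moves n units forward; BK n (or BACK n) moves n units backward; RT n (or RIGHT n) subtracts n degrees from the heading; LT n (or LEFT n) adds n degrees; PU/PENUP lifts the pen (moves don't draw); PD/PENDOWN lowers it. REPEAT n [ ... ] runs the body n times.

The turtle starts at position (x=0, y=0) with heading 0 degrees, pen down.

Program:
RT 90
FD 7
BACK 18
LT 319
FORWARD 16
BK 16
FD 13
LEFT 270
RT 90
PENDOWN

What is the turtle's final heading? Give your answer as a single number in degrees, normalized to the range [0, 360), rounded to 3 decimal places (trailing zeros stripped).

Executing turtle program step by step:
Start: pos=(0,0), heading=0, pen down
RT 90: heading 0 -> 270
FD 7: (0,0) -> (0,-7) [heading=270, draw]
BK 18: (0,-7) -> (0,11) [heading=270, draw]
LT 319: heading 270 -> 229
FD 16: (0,11) -> (-10.497,-1.075) [heading=229, draw]
BK 16: (-10.497,-1.075) -> (0,11) [heading=229, draw]
FD 13: (0,11) -> (-8.529,1.189) [heading=229, draw]
LT 270: heading 229 -> 139
RT 90: heading 139 -> 49
PD: pen down
Final: pos=(-8.529,1.189), heading=49, 5 segment(s) drawn

Answer: 49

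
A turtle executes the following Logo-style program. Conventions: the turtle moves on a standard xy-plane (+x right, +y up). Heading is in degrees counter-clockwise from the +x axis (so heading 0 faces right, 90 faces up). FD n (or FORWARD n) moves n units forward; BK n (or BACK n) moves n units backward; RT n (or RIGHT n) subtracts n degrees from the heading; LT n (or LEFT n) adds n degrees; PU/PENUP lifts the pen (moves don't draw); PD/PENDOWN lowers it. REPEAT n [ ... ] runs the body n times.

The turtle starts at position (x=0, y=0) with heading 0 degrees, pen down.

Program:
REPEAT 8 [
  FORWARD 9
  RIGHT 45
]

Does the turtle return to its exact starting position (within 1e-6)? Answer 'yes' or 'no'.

Answer: yes

Derivation:
Executing turtle program step by step:
Start: pos=(0,0), heading=0, pen down
REPEAT 8 [
  -- iteration 1/8 --
  FD 9: (0,0) -> (9,0) [heading=0, draw]
  RT 45: heading 0 -> 315
  -- iteration 2/8 --
  FD 9: (9,0) -> (15.364,-6.364) [heading=315, draw]
  RT 45: heading 315 -> 270
  -- iteration 3/8 --
  FD 9: (15.364,-6.364) -> (15.364,-15.364) [heading=270, draw]
  RT 45: heading 270 -> 225
  -- iteration 4/8 --
  FD 9: (15.364,-15.364) -> (9,-21.728) [heading=225, draw]
  RT 45: heading 225 -> 180
  -- iteration 5/8 --
  FD 9: (9,-21.728) -> (0,-21.728) [heading=180, draw]
  RT 45: heading 180 -> 135
  -- iteration 6/8 --
  FD 9: (0,-21.728) -> (-6.364,-15.364) [heading=135, draw]
  RT 45: heading 135 -> 90
  -- iteration 7/8 --
  FD 9: (-6.364,-15.364) -> (-6.364,-6.364) [heading=90, draw]
  RT 45: heading 90 -> 45
  -- iteration 8/8 --
  FD 9: (-6.364,-6.364) -> (0,0) [heading=45, draw]
  RT 45: heading 45 -> 0
]
Final: pos=(0,0), heading=0, 8 segment(s) drawn

Start position: (0, 0)
Final position: (0, 0)
Distance = 0; < 1e-6 -> CLOSED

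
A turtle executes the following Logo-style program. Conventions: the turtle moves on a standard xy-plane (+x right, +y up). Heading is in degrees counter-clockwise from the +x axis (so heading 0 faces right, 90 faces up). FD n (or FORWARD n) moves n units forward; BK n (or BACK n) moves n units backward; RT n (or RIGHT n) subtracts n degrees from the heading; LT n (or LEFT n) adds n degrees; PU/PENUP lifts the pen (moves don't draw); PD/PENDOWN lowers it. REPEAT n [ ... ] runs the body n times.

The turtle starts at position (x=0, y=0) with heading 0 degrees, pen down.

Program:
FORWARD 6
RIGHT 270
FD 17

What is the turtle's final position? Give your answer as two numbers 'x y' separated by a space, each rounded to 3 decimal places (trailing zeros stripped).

Answer: 6 17

Derivation:
Executing turtle program step by step:
Start: pos=(0,0), heading=0, pen down
FD 6: (0,0) -> (6,0) [heading=0, draw]
RT 270: heading 0 -> 90
FD 17: (6,0) -> (6,17) [heading=90, draw]
Final: pos=(6,17), heading=90, 2 segment(s) drawn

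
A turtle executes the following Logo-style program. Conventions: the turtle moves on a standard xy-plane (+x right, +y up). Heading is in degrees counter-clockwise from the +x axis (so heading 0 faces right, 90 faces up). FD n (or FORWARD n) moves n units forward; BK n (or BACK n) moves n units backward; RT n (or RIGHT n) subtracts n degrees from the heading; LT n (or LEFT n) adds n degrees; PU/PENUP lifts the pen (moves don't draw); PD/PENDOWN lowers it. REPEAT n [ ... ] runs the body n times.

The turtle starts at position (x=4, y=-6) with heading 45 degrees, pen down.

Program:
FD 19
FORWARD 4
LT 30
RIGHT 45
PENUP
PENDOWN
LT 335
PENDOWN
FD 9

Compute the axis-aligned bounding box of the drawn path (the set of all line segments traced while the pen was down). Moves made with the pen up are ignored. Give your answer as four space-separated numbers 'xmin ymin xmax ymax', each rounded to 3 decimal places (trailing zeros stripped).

Executing turtle program step by step:
Start: pos=(4,-6), heading=45, pen down
FD 19: (4,-6) -> (17.435,7.435) [heading=45, draw]
FD 4: (17.435,7.435) -> (20.263,10.263) [heading=45, draw]
LT 30: heading 45 -> 75
RT 45: heading 75 -> 30
PU: pen up
PD: pen down
LT 335: heading 30 -> 5
PD: pen down
FD 9: (20.263,10.263) -> (29.229,11.048) [heading=5, draw]
Final: pos=(29.229,11.048), heading=5, 3 segment(s) drawn

Segment endpoints: x in {4, 17.435, 20.263, 29.229}, y in {-6, 7.435, 10.263, 11.048}
xmin=4, ymin=-6, xmax=29.229, ymax=11.048

Answer: 4 -6 29.229 11.048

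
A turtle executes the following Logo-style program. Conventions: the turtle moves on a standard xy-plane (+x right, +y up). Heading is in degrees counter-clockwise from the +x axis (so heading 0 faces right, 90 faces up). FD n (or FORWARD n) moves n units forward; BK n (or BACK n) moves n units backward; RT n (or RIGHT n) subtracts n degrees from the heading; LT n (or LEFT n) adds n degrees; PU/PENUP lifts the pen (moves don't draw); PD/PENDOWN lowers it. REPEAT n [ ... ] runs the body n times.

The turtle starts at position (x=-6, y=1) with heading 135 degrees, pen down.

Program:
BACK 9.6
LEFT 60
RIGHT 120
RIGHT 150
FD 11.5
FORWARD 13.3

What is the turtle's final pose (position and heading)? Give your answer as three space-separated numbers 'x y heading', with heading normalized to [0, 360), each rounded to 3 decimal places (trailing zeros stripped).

Executing turtle program step by step:
Start: pos=(-6,1), heading=135, pen down
BK 9.6: (-6,1) -> (0.788,-5.788) [heading=135, draw]
LT 60: heading 135 -> 195
RT 120: heading 195 -> 75
RT 150: heading 75 -> 285
FD 11.5: (0.788,-5.788) -> (3.765,-16.896) [heading=285, draw]
FD 13.3: (3.765,-16.896) -> (7.207,-29.743) [heading=285, draw]
Final: pos=(7.207,-29.743), heading=285, 3 segment(s) drawn

Answer: 7.207 -29.743 285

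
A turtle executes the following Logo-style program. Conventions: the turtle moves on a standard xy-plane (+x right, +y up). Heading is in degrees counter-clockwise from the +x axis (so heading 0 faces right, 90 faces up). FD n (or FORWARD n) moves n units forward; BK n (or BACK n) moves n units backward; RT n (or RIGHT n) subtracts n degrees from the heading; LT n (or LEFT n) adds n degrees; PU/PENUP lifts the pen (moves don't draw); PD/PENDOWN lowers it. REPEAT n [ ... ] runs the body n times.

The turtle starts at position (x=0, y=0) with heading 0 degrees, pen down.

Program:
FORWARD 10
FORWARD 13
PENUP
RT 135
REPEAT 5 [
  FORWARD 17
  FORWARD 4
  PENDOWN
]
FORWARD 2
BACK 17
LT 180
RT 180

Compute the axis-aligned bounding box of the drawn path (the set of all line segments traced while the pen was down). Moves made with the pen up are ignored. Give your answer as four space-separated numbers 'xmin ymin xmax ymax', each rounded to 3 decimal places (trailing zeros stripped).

Executing turtle program step by step:
Start: pos=(0,0), heading=0, pen down
FD 10: (0,0) -> (10,0) [heading=0, draw]
FD 13: (10,0) -> (23,0) [heading=0, draw]
PU: pen up
RT 135: heading 0 -> 225
REPEAT 5 [
  -- iteration 1/5 --
  FD 17: (23,0) -> (10.979,-12.021) [heading=225, move]
  FD 4: (10.979,-12.021) -> (8.151,-14.849) [heading=225, move]
  PD: pen down
  -- iteration 2/5 --
  FD 17: (8.151,-14.849) -> (-3.87,-26.87) [heading=225, draw]
  FD 4: (-3.87,-26.87) -> (-6.698,-29.698) [heading=225, draw]
  PD: pen down
  -- iteration 3/5 --
  FD 17: (-6.698,-29.698) -> (-18.719,-41.719) [heading=225, draw]
  FD 4: (-18.719,-41.719) -> (-21.548,-44.548) [heading=225, draw]
  PD: pen down
  -- iteration 4/5 --
  FD 17: (-21.548,-44.548) -> (-33.569,-56.569) [heading=225, draw]
  FD 4: (-33.569,-56.569) -> (-36.397,-59.397) [heading=225, draw]
  PD: pen down
  -- iteration 5/5 --
  FD 17: (-36.397,-59.397) -> (-48.418,-71.418) [heading=225, draw]
  FD 4: (-48.418,-71.418) -> (-51.246,-74.246) [heading=225, draw]
  PD: pen down
]
FD 2: (-51.246,-74.246) -> (-52.66,-75.66) [heading=225, draw]
BK 17: (-52.66,-75.66) -> (-40.64,-63.64) [heading=225, draw]
LT 180: heading 225 -> 45
RT 180: heading 45 -> 225
Final: pos=(-40.64,-63.64), heading=225, 12 segment(s) drawn

Segment endpoints: x in {-52.66, -51.246, -48.418, -40.64, -36.397, -33.569, -21.548, -18.719, -6.698, -3.87, 0, 8.151, 10, 23}, y in {-75.66, -74.246, -71.418, -63.64, -59.397, -56.569, -44.548, -41.719, -29.698, -26.87, -14.849, 0}
xmin=-52.66, ymin=-75.66, xmax=23, ymax=0

Answer: -52.66 -75.66 23 0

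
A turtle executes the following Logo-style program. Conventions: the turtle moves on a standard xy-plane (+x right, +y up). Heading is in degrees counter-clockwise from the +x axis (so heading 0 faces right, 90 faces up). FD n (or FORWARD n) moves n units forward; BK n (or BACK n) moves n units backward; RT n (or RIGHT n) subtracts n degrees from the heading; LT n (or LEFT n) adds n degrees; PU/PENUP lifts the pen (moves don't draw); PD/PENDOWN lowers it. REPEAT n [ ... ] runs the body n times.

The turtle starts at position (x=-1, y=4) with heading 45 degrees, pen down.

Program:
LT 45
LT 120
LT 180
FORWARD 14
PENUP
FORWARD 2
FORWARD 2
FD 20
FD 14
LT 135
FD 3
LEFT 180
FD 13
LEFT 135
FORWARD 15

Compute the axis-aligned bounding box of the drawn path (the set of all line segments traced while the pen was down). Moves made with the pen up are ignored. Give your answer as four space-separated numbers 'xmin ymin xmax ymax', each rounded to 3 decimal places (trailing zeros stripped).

Executing turtle program step by step:
Start: pos=(-1,4), heading=45, pen down
LT 45: heading 45 -> 90
LT 120: heading 90 -> 210
LT 180: heading 210 -> 30
FD 14: (-1,4) -> (11.124,11) [heading=30, draw]
PU: pen up
FD 2: (11.124,11) -> (12.856,12) [heading=30, move]
FD 2: (12.856,12) -> (14.588,13) [heading=30, move]
FD 20: (14.588,13) -> (31.909,23) [heading=30, move]
FD 14: (31.909,23) -> (44.033,30) [heading=30, move]
LT 135: heading 30 -> 165
FD 3: (44.033,30) -> (41.136,30.776) [heading=165, move]
LT 180: heading 165 -> 345
FD 13: (41.136,30.776) -> (53.693,27.412) [heading=345, move]
LT 135: heading 345 -> 120
FD 15: (53.693,27.412) -> (46.193,40.402) [heading=120, move]
Final: pos=(46.193,40.402), heading=120, 1 segment(s) drawn

Segment endpoints: x in {-1, 11.124}, y in {4, 11}
xmin=-1, ymin=4, xmax=11.124, ymax=11

Answer: -1 4 11.124 11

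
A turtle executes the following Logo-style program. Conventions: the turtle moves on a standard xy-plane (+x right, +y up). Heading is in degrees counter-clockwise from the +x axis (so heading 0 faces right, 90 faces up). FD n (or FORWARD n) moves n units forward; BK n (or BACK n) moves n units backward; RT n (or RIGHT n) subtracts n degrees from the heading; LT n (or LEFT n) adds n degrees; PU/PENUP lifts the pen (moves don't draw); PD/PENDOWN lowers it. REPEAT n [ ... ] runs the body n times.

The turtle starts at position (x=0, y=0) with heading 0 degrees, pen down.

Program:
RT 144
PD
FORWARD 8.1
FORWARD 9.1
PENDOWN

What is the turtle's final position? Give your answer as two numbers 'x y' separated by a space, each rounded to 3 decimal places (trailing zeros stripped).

Answer: -13.915 -10.11

Derivation:
Executing turtle program step by step:
Start: pos=(0,0), heading=0, pen down
RT 144: heading 0 -> 216
PD: pen down
FD 8.1: (0,0) -> (-6.553,-4.761) [heading=216, draw]
FD 9.1: (-6.553,-4.761) -> (-13.915,-10.11) [heading=216, draw]
PD: pen down
Final: pos=(-13.915,-10.11), heading=216, 2 segment(s) drawn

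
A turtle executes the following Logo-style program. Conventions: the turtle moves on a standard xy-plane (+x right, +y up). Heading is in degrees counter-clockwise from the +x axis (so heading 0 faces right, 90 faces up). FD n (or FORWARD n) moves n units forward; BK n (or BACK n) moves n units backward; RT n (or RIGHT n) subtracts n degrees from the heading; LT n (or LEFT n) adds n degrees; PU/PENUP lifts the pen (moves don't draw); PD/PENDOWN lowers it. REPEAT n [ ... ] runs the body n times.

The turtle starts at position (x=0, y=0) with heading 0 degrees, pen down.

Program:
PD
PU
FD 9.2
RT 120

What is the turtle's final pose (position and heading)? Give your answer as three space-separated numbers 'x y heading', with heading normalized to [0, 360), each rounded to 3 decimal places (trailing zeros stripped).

Executing turtle program step by step:
Start: pos=(0,0), heading=0, pen down
PD: pen down
PU: pen up
FD 9.2: (0,0) -> (9.2,0) [heading=0, move]
RT 120: heading 0 -> 240
Final: pos=(9.2,0), heading=240, 0 segment(s) drawn

Answer: 9.2 0 240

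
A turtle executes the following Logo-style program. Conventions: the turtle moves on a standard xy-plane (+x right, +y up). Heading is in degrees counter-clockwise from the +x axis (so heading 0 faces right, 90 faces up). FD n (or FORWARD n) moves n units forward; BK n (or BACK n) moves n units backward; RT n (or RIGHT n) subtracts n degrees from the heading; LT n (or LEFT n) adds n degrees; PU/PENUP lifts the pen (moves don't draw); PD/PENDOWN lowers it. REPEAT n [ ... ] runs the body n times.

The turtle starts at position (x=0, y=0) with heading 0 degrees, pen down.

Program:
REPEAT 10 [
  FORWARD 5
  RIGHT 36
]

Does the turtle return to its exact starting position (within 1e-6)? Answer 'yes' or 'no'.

Executing turtle program step by step:
Start: pos=(0,0), heading=0, pen down
REPEAT 10 [
  -- iteration 1/10 --
  FD 5: (0,0) -> (5,0) [heading=0, draw]
  RT 36: heading 0 -> 324
  -- iteration 2/10 --
  FD 5: (5,0) -> (9.045,-2.939) [heading=324, draw]
  RT 36: heading 324 -> 288
  -- iteration 3/10 --
  FD 5: (9.045,-2.939) -> (10.59,-7.694) [heading=288, draw]
  RT 36: heading 288 -> 252
  -- iteration 4/10 --
  FD 5: (10.59,-7.694) -> (9.045,-12.449) [heading=252, draw]
  RT 36: heading 252 -> 216
  -- iteration 5/10 --
  FD 5: (9.045,-12.449) -> (5,-15.388) [heading=216, draw]
  RT 36: heading 216 -> 180
  -- iteration 6/10 --
  FD 5: (5,-15.388) -> (0,-15.388) [heading=180, draw]
  RT 36: heading 180 -> 144
  -- iteration 7/10 --
  FD 5: (0,-15.388) -> (-4.045,-12.449) [heading=144, draw]
  RT 36: heading 144 -> 108
  -- iteration 8/10 --
  FD 5: (-4.045,-12.449) -> (-5.59,-7.694) [heading=108, draw]
  RT 36: heading 108 -> 72
  -- iteration 9/10 --
  FD 5: (-5.59,-7.694) -> (-4.045,-2.939) [heading=72, draw]
  RT 36: heading 72 -> 36
  -- iteration 10/10 --
  FD 5: (-4.045,-2.939) -> (0,0) [heading=36, draw]
  RT 36: heading 36 -> 0
]
Final: pos=(0,0), heading=0, 10 segment(s) drawn

Start position: (0, 0)
Final position: (0, 0)
Distance = 0; < 1e-6 -> CLOSED

Answer: yes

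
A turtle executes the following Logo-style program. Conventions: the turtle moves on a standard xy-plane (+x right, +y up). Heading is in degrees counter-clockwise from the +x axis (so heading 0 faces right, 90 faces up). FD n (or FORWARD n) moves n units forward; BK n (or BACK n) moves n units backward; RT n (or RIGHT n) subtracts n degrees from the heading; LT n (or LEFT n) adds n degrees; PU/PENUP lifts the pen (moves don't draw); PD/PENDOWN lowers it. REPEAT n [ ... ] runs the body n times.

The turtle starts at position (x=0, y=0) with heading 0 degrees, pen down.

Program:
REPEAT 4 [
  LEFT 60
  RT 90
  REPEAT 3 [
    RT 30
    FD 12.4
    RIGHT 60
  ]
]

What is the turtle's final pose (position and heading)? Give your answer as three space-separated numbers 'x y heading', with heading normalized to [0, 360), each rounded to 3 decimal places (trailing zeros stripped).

Answer: 10.739 -18.6 240

Derivation:
Executing turtle program step by step:
Start: pos=(0,0), heading=0, pen down
REPEAT 4 [
  -- iteration 1/4 --
  LT 60: heading 0 -> 60
  RT 90: heading 60 -> 330
  REPEAT 3 [
    -- iteration 1/3 --
    RT 30: heading 330 -> 300
    FD 12.4: (0,0) -> (6.2,-10.739) [heading=300, draw]
    RT 60: heading 300 -> 240
    -- iteration 2/3 --
    RT 30: heading 240 -> 210
    FD 12.4: (6.2,-10.739) -> (-4.539,-16.939) [heading=210, draw]
    RT 60: heading 210 -> 150
    -- iteration 3/3 --
    RT 30: heading 150 -> 120
    FD 12.4: (-4.539,-16.939) -> (-10.739,-6.2) [heading=120, draw]
    RT 60: heading 120 -> 60
  ]
  -- iteration 2/4 --
  LT 60: heading 60 -> 120
  RT 90: heading 120 -> 30
  REPEAT 3 [
    -- iteration 1/3 --
    RT 30: heading 30 -> 0
    FD 12.4: (-10.739,-6.2) -> (1.661,-6.2) [heading=0, draw]
    RT 60: heading 0 -> 300
    -- iteration 2/3 --
    RT 30: heading 300 -> 270
    FD 12.4: (1.661,-6.2) -> (1.661,-18.6) [heading=270, draw]
    RT 60: heading 270 -> 210
    -- iteration 3/3 --
    RT 30: heading 210 -> 180
    FD 12.4: (1.661,-18.6) -> (-10.739,-18.6) [heading=180, draw]
    RT 60: heading 180 -> 120
  ]
  -- iteration 3/4 --
  LT 60: heading 120 -> 180
  RT 90: heading 180 -> 90
  REPEAT 3 [
    -- iteration 1/3 --
    RT 30: heading 90 -> 60
    FD 12.4: (-10.739,-18.6) -> (-4.539,-7.861) [heading=60, draw]
    RT 60: heading 60 -> 0
    -- iteration 2/3 --
    RT 30: heading 0 -> 330
    FD 12.4: (-4.539,-7.861) -> (6.2,-14.061) [heading=330, draw]
    RT 60: heading 330 -> 270
    -- iteration 3/3 --
    RT 30: heading 270 -> 240
    FD 12.4: (6.2,-14.061) -> (0,-24.8) [heading=240, draw]
    RT 60: heading 240 -> 180
  ]
  -- iteration 4/4 --
  LT 60: heading 180 -> 240
  RT 90: heading 240 -> 150
  REPEAT 3 [
    -- iteration 1/3 --
    RT 30: heading 150 -> 120
    FD 12.4: (0,-24.8) -> (-6.2,-14.061) [heading=120, draw]
    RT 60: heading 120 -> 60
    -- iteration 2/3 --
    RT 30: heading 60 -> 30
    FD 12.4: (-6.2,-14.061) -> (4.539,-7.861) [heading=30, draw]
    RT 60: heading 30 -> 330
    -- iteration 3/3 --
    RT 30: heading 330 -> 300
    FD 12.4: (4.539,-7.861) -> (10.739,-18.6) [heading=300, draw]
    RT 60: heading 300 -> 240
  ]
]
Final: pos=(10.739,-18.6), heading=240, 12 segment(s) drawn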